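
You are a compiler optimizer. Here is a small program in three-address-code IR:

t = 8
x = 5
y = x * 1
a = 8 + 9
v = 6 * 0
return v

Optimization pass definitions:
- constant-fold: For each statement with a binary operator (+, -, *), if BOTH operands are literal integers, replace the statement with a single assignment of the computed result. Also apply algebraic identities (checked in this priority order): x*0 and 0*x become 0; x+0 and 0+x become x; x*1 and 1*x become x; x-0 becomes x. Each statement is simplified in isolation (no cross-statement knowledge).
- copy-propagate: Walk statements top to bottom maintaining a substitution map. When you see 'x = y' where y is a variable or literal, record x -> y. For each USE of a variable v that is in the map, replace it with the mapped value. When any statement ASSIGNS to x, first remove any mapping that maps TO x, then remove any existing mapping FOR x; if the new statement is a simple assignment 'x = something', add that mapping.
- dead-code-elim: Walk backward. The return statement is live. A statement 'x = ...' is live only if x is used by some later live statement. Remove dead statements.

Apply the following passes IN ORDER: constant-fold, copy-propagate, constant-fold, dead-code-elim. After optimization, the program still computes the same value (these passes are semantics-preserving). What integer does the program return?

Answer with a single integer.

Answer: 0

Derivation:
Initial IR:
  t = 8
  x = 5
  y = x * 1
  a = 8 + 9
  v = 6 * 0
  return v
After constant-fold (6 stmts):
  t = 8
  x = 5
  y = x
  a = 17
  v = 0
  return v
After copy-propagate (6 stmts):
  t = 8
  x = 5
  y = 5
  a = 17
  v = 0
  return 0
After constant-fold (6 stmts):
  t = 8
  x = 5
  y = 5
  a = 17
  v = 0
  return 0
After dead-code-elim (1 stmts):
  return 0
Evaluate:
  t = 8  =>  t = 8
  x = 5  =>  x = 5
  y = x * 1  =>  y = 5
  a = 8 + 9  =>  a = 17
  v = 6 * 0  =>  v = 0
  return v = 0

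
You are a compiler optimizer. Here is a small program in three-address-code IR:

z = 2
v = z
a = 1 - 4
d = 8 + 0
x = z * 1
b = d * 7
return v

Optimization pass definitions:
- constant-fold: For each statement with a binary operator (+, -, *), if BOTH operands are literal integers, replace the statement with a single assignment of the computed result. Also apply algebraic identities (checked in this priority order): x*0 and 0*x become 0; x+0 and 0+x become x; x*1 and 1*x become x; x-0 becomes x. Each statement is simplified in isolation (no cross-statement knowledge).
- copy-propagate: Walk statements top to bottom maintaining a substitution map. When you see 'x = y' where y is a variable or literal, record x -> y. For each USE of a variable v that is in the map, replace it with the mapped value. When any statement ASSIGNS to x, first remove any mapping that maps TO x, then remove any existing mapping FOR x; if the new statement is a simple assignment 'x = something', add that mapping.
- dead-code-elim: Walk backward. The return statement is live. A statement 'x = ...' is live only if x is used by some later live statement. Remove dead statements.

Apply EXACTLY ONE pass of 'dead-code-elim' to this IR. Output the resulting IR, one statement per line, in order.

Applying dead-code-elim statement-by-statement:
  [7] return v  -> KEEP (return); live=['v']
  [6] b = d * 7  -> DEAD (b not live)
  [5] x = z * 1  -> DEAD (x not live)
  [4] d = 8 + 0  -> DEAD (d not live)
  [3] a = 1 - 4  -> DEAD (a not live)
  [2] v = z  -> KEEP; live=['z']
  [1] z = 2  -> KEEP; live=[]
Result (3 stmts):
  z = 2
  v = z
  return v

Answer: z = 2
v = z
return v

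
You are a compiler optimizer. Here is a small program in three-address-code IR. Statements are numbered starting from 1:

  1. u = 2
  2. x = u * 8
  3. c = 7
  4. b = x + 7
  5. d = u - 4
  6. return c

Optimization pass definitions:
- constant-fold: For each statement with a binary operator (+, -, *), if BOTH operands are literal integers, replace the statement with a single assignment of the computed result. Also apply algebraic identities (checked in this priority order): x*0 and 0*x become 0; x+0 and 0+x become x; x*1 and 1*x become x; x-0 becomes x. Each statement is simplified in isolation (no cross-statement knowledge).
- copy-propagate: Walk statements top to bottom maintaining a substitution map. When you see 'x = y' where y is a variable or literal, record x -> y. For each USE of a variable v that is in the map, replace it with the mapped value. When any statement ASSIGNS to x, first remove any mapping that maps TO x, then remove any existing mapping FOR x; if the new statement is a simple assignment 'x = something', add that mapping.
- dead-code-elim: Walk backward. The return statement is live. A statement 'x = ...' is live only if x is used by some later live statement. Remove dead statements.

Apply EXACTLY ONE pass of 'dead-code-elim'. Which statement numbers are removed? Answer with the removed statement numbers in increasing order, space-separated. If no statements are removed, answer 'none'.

Backward liveness scan:
Stmt 1 'u = 2': DEAD (u not in live set [])
Stmt 2 'x = u * 8': DEAD (x not in live set [])
Stmt 3 'c = 7': KEEP (c is live); live-in = []
Stmt 4 'b = x + 7': DEAD (b not in live set ['c'])
Stmt 5 'd = u - 4': DEAD (d not in live set ['c'])
Stmt 6 'return c': KEEP (return); live-in = ['c']
Removed statement numbers: [1, 2, 4, 5]
Surviving IR:
  c = 7
  return c

Answer: 1 2 4 5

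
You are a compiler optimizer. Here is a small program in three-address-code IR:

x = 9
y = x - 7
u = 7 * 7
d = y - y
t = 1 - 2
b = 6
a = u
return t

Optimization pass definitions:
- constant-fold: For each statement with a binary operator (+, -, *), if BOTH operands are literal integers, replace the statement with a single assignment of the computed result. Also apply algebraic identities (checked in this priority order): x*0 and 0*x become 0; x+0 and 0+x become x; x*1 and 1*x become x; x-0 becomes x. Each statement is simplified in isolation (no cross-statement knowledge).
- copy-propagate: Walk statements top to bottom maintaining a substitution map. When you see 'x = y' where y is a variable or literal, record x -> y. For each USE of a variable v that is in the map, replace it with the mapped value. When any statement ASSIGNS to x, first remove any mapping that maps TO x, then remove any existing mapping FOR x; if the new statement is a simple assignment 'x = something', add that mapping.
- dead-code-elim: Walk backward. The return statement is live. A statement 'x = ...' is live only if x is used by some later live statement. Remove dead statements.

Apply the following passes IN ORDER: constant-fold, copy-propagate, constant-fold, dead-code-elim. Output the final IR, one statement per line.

Initial IR:
  x = 9
  y = x - 7
  u = 7 * 7
  d = y - y
  t = 1 - 2
  b = 6
  a = u
  return t
After constant-fold (8 stmts):
  x = 9
  y = x - 7
  u = 49
  d = y - y
  t = -1
  b = 6
  a = u
  return t
After copy-propagate (8 stmts):
  x = 9
  y = 9 - 7
  u = 49
  d = y - y
  t = -1
  b = 6
  a = 49
  return -1
After constant-fold (8 stmts):
  x = 9
  y = 2
  u = 49
  d = y - y
  t = -1
  b = 6
  a = 49
  return -1
After dead-code-elim (1 stmts):
  return -1

Answer: return -1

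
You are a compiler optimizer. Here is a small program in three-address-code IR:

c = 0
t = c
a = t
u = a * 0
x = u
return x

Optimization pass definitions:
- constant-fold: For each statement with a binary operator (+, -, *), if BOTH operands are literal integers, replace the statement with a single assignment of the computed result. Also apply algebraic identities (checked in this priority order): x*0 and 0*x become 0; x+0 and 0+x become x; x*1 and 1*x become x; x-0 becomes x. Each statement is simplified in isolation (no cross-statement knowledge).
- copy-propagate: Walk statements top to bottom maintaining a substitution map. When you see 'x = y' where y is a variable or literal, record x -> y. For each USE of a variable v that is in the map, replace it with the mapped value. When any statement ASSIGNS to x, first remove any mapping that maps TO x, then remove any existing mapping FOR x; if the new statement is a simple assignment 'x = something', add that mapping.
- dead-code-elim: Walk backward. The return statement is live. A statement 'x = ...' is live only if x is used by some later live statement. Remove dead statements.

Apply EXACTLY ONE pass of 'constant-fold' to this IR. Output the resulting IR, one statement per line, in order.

Applying constant-fold statement-by-statement:
  [1] c = 0  (unchanged)
  [2] t = c  (unchanged)
  [3] a = t  (unchanged)
  [4] u = a * 0  -> u = 0
  [5] x = u  (unchanged)
  [6] return x  (unchanged)
Result (6 stmts):
  c = 0
  t = c
  a = t
  u = 0
  x = u
  return x

Answer: c = 0
t = c
a = t
u = 0
x = u
return x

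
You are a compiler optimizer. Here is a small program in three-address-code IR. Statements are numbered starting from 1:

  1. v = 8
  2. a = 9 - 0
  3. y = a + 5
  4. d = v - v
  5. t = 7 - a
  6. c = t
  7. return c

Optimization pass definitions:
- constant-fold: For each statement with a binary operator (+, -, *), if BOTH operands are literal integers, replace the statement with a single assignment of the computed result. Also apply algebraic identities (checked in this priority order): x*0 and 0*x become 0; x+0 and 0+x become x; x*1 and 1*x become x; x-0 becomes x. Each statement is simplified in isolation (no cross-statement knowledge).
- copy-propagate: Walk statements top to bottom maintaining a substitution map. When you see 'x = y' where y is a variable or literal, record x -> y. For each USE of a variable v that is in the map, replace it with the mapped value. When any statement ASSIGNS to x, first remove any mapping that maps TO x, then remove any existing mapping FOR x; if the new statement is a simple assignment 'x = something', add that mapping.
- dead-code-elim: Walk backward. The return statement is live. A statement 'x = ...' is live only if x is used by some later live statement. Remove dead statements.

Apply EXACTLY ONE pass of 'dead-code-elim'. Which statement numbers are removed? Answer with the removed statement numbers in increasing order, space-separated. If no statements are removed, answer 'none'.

Backward liveness scan:
Stmt 1 'v = 8': DEAD (v not in live set [])
Stmt 2 'a = 9 - 0': KEEP (a is live); live-in = []
Stmt 3 'y = a + 5': DEAD (y not in live set ['a'])
Stmt 4 'd = v - v': DEAD (d not in live set ['a'])
Stmt 5 't = 7 - a': KEEP (t is live); live-in = ['a']
Stmt 6 'c = t': KEEP (c is live); live-in = ['t']
Stmt 7 'return c': KEEP (return); live-in = ['c']
Removed statement numbers: [1, 3, 4]
Surviving IR:
  a = 9 - 0
  t = 7 - a
  c = t
  return c

Answer: 1 3 4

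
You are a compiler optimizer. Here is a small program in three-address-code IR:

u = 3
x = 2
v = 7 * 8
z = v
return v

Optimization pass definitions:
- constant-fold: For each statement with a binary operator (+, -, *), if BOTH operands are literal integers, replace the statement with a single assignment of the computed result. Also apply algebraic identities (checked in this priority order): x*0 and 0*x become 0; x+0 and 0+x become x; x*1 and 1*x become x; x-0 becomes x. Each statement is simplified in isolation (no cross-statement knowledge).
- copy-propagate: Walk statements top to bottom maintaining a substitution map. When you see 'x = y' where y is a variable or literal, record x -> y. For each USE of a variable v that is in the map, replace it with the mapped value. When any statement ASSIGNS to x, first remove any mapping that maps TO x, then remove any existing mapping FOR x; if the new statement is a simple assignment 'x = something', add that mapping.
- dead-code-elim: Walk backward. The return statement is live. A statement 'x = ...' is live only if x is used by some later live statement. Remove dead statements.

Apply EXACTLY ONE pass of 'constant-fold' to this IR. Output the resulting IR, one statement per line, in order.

Answer: u = 3
x = 2
v = 56
z = v
return v

Derivation:
Applying constant-fold statement-by-statement:
  [1] u = 3  (unchanged)
  [2] x = 2  (unchanged)
  [3] v = 7 * 8  -> v = 56
  [4] z = v  (unchanged)
  [5] return v  (unchanged)
Result (5 stmts):
  u = 3
  x = 2
  v = 56
  z = v
  return v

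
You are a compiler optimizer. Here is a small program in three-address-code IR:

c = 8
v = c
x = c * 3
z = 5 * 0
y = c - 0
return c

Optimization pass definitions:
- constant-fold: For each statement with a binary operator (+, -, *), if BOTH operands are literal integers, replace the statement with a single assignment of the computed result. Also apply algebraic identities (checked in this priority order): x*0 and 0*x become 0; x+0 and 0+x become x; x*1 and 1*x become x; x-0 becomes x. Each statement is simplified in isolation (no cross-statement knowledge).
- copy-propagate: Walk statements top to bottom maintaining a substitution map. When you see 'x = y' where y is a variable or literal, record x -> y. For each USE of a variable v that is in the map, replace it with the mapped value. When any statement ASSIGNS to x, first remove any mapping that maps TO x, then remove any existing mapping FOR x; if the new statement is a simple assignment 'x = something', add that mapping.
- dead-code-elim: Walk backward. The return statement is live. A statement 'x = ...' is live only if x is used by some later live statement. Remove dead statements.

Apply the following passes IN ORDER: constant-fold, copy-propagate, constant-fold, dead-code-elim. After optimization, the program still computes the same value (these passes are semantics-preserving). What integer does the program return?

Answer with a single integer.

Initial IR:
  c = 8
  v = c
  x = c * 3
  z = 5 * 0
  y = c - 0
  return c
After constant-fold (6 stmts):
  c = 8
  v = c
  x = c * 3
  z = 0
  y = c
  return c
After copy-propagate (6 stmts):
  c = 8
  v = 8
  x = 8 * 3
  z = 0
  y = 8
  return 8
After constant-fold (6 stmts):
  c = 8
  v = 8
  x = 24
  z = 0
  y = 8
  return 8
After dead-code-elim (1 stmts):
  return 8
Evaluate:
  c = 8  =>  c = 8
  v = c  =>  v = 8
  x = c * 3  =>  x = 24
  z = 5 * 0  =>  z = 0
  y = c - 0  =>  y = 8
  return c = 8

Answer: 8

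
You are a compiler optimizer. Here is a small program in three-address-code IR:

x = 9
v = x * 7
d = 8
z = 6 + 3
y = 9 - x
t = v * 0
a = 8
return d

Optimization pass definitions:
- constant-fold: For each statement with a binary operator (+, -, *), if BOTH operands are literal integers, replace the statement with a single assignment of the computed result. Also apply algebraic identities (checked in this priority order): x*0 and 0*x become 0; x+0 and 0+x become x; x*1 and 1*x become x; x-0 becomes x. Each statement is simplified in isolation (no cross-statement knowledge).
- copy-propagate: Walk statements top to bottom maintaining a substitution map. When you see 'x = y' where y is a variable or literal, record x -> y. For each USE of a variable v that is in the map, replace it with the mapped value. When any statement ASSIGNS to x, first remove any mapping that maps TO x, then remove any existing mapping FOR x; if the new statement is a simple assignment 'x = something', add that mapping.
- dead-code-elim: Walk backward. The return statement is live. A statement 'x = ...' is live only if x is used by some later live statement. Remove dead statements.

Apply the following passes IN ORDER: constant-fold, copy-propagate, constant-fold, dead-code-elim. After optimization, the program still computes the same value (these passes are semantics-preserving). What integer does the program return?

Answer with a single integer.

Answer: 8

Derivation:
Initial IR:
  x = 9
  v = x * 7
  d = 8
  z = 6 + 3
  y = 9 - x
  t = v * 0
  a = 8
  return d
After constant-fold (8 stmts):
  x = 9
  v = x * 7
  d = 8
  z = 9
  y = 9 - x
  t = 0
  a = 8
  return d
After copy-propagate (8 stmts):
  x = 9
  v = 9 * 7
  d = 8
  z = 9
  y = 9 - 9
  t = 0
  a = 8
  return 8
After constant-fold (8 stmts):
  x = 9
  v = 63
  d = 8
  z = 9
  y = 0
  t = 0
  a = 8
  return 8
After dead-code-elim (1 stmts):
  return 8
Evaluate:
  x = 9  =>  x = 9
  v = x * 7  =>  v = 63
  d = 8  =>  d = 8
  z = 6 + 3  =>  z = 9
  y = 9 - x  =>  y = 0
  t = v * 0  =>  t = 0
  a = 8  =>  a = 8
  return d = 8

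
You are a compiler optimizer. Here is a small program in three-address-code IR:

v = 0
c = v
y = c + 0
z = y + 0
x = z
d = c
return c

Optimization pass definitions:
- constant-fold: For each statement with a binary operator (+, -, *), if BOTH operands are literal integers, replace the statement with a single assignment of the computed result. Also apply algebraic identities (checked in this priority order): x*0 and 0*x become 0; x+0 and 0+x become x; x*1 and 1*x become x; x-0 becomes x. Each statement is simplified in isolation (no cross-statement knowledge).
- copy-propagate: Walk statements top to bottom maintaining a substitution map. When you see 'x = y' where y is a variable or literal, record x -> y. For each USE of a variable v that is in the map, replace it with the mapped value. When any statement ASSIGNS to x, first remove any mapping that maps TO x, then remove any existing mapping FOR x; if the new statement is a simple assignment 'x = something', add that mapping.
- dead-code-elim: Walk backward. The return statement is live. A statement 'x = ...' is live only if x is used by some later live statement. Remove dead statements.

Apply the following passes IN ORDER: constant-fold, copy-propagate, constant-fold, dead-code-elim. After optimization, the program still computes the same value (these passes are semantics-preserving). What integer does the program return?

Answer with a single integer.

Answer: 0

Derivation:
Initial IR:
  v = 0
  c = v
  y = c + 0
  z = y + 0
  x = z
  d = c
  return c
After constant-fold (7 stmts):
  v = 0
  c = v
  y = c
  z = y
  x = z
  d = c
  return c
After copy-propagate (7 stmts):
  v = 0
  c = 0
  y = 0
  z = 0
  x = 0
  d = 0
  return 0
After constant-fold (7 stmts):
  v = 0
  c = 0
  y = 0
  z = 0
  x = 0
  d = 0
  return 0
After dead-code-elim (1 stmts):
  return 0
Evaluate:
  v = 0  =>  v = 0
  c = v  =>  c = 0
  y = c + 0  =>  y = 0
  z = y + 0  =>  z = 0
  x = z  =>  x = 0
  d = c  =>  d = 0
  return c = 0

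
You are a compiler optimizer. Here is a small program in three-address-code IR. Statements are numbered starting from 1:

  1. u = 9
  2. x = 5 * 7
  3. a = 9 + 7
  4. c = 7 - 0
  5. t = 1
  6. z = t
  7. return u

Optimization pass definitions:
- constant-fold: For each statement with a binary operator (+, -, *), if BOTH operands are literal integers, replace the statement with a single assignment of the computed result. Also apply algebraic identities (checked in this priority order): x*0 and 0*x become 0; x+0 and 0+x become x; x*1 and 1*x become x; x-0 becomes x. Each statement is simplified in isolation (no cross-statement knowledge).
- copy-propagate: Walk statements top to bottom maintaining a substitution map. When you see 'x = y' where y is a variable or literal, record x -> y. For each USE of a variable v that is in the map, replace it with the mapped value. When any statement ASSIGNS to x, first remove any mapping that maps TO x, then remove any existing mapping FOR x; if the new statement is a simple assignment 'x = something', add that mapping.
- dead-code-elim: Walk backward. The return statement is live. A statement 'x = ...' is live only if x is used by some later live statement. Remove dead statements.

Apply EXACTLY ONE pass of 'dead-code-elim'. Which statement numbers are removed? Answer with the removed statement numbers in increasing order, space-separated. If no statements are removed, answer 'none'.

Backward liveness scan:
Stmt 1 'u = 9': KEEP (u is live); live-in = []
Stmt 2 'x = 5 * 7': DEAD (x not in live set ['u'])
Stmt 3 'a = 9 + 7': DEAD (a not in live set ['u'])
Stmt 4 'c = 7 - 0': DEAD (c not in live set ['u'])
Stmt 5 't = 1': DEAD (t not in live set ['u'])
Stmt 6 'z = t': DEAD (z not in live set ['u'])
Stmt 7 'return u': KEEP (return); live-in = ['u']
Removed statement numbers: [2, 3, 4, 5, 6]
Surviving IR:
  u = 9
  return u

Answer: 2 3 4 5 6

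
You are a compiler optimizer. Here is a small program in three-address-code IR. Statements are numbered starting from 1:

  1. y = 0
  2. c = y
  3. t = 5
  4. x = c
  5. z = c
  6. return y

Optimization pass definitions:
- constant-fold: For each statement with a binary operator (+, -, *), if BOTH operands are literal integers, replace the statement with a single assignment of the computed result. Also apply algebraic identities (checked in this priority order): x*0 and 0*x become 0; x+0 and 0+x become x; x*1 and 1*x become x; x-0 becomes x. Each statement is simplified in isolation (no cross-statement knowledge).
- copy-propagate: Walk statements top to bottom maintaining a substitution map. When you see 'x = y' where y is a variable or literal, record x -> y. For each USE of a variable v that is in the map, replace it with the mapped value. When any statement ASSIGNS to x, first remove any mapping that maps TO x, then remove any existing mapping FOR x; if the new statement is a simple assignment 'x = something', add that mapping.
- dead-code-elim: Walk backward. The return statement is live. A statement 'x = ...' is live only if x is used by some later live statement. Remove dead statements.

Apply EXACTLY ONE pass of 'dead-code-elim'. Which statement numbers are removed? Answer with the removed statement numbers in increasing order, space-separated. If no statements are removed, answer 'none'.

Answer: 2 3 4 5

Derivation:
Backward liveness scan:
Stmt 1 'y = 0': KEEP (y is live); live-in = []
Stmt 2 'c = y': DEAD (c not in live set ['y'])
Stmt 3 't = 5': DEAD (t not in live set ['y'])
Stmt 4 'x = c': DEAD (x not in live set ['y'])
Stmt 5 'z = c': DEAD (z not in live set ['y'])
Stmt 6 'return y': KEEP (return); live-in = ['y']
Removed statement numbers: [2, 3, 4, 5]
Surviving IR:
  y = 0
  return y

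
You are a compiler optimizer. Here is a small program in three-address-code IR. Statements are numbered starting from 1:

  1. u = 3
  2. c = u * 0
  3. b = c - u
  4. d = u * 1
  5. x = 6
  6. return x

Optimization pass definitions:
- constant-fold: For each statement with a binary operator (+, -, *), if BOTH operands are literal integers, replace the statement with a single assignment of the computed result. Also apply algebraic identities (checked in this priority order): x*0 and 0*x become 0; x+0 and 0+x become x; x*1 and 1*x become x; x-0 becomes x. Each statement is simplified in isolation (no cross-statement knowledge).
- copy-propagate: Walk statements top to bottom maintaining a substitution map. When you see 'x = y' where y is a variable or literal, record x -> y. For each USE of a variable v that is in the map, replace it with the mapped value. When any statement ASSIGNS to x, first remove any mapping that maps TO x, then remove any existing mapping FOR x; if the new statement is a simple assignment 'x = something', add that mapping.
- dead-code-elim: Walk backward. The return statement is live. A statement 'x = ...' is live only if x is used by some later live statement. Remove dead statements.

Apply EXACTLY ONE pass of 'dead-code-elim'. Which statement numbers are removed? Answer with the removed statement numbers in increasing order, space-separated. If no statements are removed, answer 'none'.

Backward liveness scan:
Stmt 1 'u = 3': DEAD (u not in live set [])
Stmt 2 'c = u * 0': DEAD (c not in live set [])
Stmt 3 'b = c - u': DEAD (b not in live set [])
Stmt 4 'd = u * 1': DEAD (d not in live set [])
Stmt 5 'x = 6': KEEP (x is live); live-in = []
Stmt 6 'return x': KEEP (return); live-in = ['x']
Removed statement numbers: [1, 2, 3, 4]
Surviving IR:
  x = 6
  return x

Answer: 1 2 3 4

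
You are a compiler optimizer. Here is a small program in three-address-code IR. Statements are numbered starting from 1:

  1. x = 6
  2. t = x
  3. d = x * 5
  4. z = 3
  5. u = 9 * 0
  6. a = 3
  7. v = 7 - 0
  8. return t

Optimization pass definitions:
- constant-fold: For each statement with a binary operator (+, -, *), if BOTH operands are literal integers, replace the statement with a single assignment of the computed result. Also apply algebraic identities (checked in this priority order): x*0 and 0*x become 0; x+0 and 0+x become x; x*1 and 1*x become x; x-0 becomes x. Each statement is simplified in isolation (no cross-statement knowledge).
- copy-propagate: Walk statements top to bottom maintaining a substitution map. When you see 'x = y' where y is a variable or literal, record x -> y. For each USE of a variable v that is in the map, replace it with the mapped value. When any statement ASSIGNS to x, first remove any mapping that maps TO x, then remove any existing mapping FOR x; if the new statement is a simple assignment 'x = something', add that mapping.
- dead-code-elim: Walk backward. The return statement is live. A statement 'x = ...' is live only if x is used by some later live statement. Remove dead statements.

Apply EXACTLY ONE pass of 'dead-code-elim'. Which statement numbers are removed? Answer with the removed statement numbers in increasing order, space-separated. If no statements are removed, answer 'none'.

Backward liveness scan:
Stmt 1 'x = 6': KEEP (x is live); live-in = []
Stmt 2 't = x': KEEP (t is live); live-in = ['x']
Stmt 3 'd = x * 5': DEAD (d not in live set ['t'])
Stmt 4 'z = 3': DEAD (z not in live set ['t'])
Stmt 5 'u = 9 * 0': DEAD (u not in live set ['t'])
Stmt 6 'a = 3': DEAD (a not in live set ['t'])
Stmt 7 'v = 7 - 0': DEAD (v not in live set ['t'])
Stmt 8 'return t': KEEP (return); live-in = ['t']
Removed statement numbers: [3, 4, 5, 6, 7]
Surviving IR:
  x = 6
  t = x
  return t

Answer: 3 4 5 6 7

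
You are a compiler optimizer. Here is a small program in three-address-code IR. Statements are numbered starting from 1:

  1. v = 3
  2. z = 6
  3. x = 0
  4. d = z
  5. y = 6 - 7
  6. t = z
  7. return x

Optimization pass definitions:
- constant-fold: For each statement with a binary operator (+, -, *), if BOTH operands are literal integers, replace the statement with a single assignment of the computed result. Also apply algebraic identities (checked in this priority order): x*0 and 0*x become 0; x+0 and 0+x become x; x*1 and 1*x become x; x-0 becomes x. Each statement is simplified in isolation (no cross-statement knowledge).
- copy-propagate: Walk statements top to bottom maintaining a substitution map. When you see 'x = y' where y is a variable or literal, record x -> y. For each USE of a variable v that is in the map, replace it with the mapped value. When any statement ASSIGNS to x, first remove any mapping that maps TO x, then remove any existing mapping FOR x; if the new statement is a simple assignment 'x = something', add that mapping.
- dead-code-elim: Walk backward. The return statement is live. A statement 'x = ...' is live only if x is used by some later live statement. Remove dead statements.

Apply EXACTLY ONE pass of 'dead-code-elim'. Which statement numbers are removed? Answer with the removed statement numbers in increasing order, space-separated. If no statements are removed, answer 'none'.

Answer: 1 2 4 5 6

Derivation:
Backward liveness scan:
Stmt 1 'v = 3': DEAD (v not in live set [])
Stmt 2 'z = 6': DEAD (z not in live set [])
Stmt 3 'x = 0': KEEP (x is live); live-in = []
Stmt 4 'd = z': DEAD (d not in live set ['x'])
Stmt 5 'y = 6 - 7': DEAD (y not in live set ['x'])
Stmt 6 't = z': DEAD (t not in live set ['x'])
Stmt 7 'return x': KEEP (return); live-in = ['x']
Removed statement numbers: [1, 2, 4, 5, 6]
Surviving IR:
  x = 0
  return x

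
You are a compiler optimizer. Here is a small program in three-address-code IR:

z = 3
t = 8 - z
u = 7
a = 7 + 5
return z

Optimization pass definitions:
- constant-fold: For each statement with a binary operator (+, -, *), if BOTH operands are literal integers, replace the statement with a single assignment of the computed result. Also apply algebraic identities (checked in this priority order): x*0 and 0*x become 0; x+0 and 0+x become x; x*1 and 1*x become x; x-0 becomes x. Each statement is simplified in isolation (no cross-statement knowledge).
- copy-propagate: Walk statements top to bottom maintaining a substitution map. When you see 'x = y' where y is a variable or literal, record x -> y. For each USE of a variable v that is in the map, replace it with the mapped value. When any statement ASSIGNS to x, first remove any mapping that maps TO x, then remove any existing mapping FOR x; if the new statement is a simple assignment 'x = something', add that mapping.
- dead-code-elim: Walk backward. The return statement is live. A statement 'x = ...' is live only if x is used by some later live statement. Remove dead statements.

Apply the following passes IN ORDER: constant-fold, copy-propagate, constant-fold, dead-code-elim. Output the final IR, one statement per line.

Initial IR:
  z = 3
  t = 8 - z
  u = 7
  a = 7 + 5
  return z
After constant-fold (5 stmts):
  z = 3
  t = 8 - z
  u = 7
  a = 12
  return z
After copy-propagate (5 stmts):
  z = 3
  t = 8 - 3
  u = 7
  a = 12
  return 3
After constant-fold (5 stmts):
  z = 3
  t = 5
  u = 7
  a = 12
  return 3
After dead-code-elim (1 stmts):
  return 3

Answer: return 3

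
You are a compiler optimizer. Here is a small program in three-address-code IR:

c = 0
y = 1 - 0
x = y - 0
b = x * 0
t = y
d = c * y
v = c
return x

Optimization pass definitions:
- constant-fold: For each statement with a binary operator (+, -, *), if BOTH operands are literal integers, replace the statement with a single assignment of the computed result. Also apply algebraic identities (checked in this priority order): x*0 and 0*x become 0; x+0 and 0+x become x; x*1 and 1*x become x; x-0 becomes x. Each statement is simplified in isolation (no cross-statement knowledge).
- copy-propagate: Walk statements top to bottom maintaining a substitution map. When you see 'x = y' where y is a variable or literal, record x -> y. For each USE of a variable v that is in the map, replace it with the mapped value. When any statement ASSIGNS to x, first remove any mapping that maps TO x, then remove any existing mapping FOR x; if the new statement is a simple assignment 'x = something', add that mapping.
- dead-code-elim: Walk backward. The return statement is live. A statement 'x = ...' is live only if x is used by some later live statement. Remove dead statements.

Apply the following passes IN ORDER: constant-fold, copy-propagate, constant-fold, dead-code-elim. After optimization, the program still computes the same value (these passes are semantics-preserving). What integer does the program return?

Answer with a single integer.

Initial IR:
  c = 0
  y = 1 - 0
  x = y - 0
  b = x * 0
  t = y
  d = c * y
  v = c
  return x
After constant-fold (8 stmts):
  c = 0
  y = 1
  x = y
  b = 0
  t = y
  d = c * y
  v = c
  return x
After copy-propagate (8 stmts):
  c = 0
  y = 1
  x = 1
  b = 0
  t = 1
  d = 0 * 1
  v = 0
  return 1
After constant-fold (8 stmts):
  c = 0
  y = 1
  x = 1
  b = 0
  t = 1
  d = 0
  v = 0
  return 1
After dead-code-elim (1 stmts):
  return 1
Evaluate:
  c = 0  =>  c = 0
  y = 1 - 0  =>  y = 1
  x = y - 0  =>  x = 1
  b = x * 0  =>  b = 0
  t = y  =>  t = 1
  d = c * y  =>  d = 0
  v = c  =>  v = 0
  return x = 1

Answer: 1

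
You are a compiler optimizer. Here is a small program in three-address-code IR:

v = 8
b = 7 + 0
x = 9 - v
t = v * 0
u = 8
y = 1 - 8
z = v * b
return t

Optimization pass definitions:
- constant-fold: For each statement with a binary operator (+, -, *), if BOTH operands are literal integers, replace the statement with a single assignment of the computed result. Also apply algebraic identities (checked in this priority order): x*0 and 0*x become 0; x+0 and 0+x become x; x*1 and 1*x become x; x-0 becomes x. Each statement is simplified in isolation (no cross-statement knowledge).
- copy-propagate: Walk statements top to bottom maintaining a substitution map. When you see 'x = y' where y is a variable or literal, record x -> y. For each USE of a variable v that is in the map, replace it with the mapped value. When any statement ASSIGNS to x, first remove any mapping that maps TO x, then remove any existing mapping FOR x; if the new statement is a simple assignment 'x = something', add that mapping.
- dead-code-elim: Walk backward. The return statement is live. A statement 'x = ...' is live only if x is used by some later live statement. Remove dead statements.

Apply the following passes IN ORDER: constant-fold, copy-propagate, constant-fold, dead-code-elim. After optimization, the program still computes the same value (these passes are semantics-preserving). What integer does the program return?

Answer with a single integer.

Answer: 0

Derivation:
Initial IR:
  v = 8
  b = 7 + 0
  x = 9 - v
  t = v * 0
  u = 8
  y = 1 - 8
  z = v * b
  return t
After constant-fold (8 stmts):
  v = 8
  b = 7
  x = 9 - v
  t = 0
  u = 8
  y = -7
  z = v * b
  return t
After copy-propagate (8 stmts):
  v = 8
  b = 7
  x = 9 - 8
  t = 0
  u = 8
  y = -7
  z = 8 * 7
  return 0
After constant-fold (8 stmts):
  v = 8
  b = 7
  x = 1
  t = 0
  u = 8
  y = -7
  z = 56
  return 0
After dead-code-elim (1 stmts):
  return 0
Evaluate:
  v = 8  =>  v = 8
  b = 7 + 0  =>  b = 7
  x = 9 - v  =>  x = 1
  t = v * 0  =>  t = 0
  u = 8  =>  u = 8
  y = 1 - 8  =>  y = -7
  z = v * b  =>  z = 56
  return t = 0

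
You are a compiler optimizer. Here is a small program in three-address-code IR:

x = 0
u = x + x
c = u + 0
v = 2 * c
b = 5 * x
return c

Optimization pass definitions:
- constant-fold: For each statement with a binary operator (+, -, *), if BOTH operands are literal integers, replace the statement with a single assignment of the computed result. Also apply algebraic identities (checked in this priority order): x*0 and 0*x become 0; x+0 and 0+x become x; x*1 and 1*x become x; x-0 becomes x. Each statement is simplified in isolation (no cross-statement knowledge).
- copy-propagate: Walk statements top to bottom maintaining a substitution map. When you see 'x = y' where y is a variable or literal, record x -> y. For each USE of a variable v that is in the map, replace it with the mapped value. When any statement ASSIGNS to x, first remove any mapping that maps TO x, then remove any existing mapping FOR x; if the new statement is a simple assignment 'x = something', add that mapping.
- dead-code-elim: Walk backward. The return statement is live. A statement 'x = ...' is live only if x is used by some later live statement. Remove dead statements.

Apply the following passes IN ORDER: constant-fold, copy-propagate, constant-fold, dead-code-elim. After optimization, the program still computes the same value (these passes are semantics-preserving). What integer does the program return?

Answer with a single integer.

Initial IR:
  x = 0
  u = x + x
  c = u + 0
  v = 2 * c
  b = 5 * x
  return c
After constant-fold (6 stmts):
  x = 0
  u = x + x
  c = u
  v = 2 * c
  b = 5 * x
  return c
After copy-propagate (6 stmts):
  x = 0
  u = 0 + 0
  c = u
  v = 2 * u
  b = 5 * 0
  return u
After constant-fold (6 stmts):
  x = 0
  u = 0
  c = u
  v = 2 * u
  b = 0
  return u
After dead-code-elim (2 stmts):
  u = 0
  return u
Evaluate:
  x = 0  =>  x = 0
  u = x + x  =>  u = 0
  c = u + 0  =>  c = 0
  v = 2 * c  =>  v = 0
  b = 5 * x  =>  b = 0
  return c = 0

Answer: 0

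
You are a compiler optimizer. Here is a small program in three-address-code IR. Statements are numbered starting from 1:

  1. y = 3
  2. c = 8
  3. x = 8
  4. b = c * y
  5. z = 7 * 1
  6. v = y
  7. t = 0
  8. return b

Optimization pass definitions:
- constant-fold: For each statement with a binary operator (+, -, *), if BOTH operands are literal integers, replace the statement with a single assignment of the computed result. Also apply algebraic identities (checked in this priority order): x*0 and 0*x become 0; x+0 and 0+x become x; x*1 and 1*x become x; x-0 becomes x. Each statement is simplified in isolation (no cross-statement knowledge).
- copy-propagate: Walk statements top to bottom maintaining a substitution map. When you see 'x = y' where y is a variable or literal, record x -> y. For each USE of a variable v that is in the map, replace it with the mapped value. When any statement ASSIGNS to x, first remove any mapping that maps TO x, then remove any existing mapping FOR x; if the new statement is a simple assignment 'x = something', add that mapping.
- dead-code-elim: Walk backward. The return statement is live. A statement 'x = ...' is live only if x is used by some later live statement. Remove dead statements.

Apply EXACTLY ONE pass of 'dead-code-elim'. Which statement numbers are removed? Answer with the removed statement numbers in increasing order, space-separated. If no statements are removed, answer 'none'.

Backward liveness scan:
Stmt 1 'y = 3': KEEP (y is live); live-in = []
Stmt 2 'c = 8': KEEP (c is live); live-in = ['y']
Stmt 3 'x = 8': DEAD (x not in live set ['c', 'y'])
Stmt 4 'b = c * y': KEEP (b is live); live-in = ['c', 'y']
Stmt 5 'z = 7 * 1': DEAD (z not in live set ['b'])
Stmt 6 'v = y': DEAD (v not in live set ['b'])
Stmt 7 't = 0': DEAD (t not in live set ['b'])
Stmt 8 'return b': KEEP (return); live-in = ['b']
Removed statement numbers: [3, 5, 6, 7]
Surviving IR:
  y = 3
  c = 8
  b = c * y
  return b

Answer: 3 5 6 7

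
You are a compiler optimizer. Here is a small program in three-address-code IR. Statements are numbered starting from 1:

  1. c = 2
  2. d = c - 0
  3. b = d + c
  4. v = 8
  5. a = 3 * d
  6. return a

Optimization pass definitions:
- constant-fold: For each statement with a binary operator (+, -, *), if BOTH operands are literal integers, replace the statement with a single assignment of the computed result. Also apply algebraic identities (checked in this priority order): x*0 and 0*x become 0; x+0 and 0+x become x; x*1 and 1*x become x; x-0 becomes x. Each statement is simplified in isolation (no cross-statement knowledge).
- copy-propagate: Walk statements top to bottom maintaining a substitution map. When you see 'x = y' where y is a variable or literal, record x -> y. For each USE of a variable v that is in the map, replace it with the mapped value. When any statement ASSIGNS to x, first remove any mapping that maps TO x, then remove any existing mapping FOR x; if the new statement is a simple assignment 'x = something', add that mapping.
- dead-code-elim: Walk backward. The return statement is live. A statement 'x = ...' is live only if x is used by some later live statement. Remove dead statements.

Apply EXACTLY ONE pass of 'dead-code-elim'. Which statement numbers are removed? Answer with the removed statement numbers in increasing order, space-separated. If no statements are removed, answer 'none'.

Answer: 3 4

Derivation:
Backward liveness scan:
Stmt 1 'c = 2': KEEP (c is live); live-in = []
Stmt 2 'd = c - 0': KEEP (d is live); live-in = ['c']
Stmt 3 'b = d + c': DEAD (b not in live set ['d'])
Stmt 4 'v = 8': DEAD (v not in live set ['d'])
Stmt 5 'a = 3 * d': KEEP (a is live); live-in = ['d']
Stmt 6 'return a': KEEP (return); live-in = ['a']
Removed statement numbers: [3, 4]
Surviving IR:
  c = 2
  d = c - 0
  a = 3 * d
  return a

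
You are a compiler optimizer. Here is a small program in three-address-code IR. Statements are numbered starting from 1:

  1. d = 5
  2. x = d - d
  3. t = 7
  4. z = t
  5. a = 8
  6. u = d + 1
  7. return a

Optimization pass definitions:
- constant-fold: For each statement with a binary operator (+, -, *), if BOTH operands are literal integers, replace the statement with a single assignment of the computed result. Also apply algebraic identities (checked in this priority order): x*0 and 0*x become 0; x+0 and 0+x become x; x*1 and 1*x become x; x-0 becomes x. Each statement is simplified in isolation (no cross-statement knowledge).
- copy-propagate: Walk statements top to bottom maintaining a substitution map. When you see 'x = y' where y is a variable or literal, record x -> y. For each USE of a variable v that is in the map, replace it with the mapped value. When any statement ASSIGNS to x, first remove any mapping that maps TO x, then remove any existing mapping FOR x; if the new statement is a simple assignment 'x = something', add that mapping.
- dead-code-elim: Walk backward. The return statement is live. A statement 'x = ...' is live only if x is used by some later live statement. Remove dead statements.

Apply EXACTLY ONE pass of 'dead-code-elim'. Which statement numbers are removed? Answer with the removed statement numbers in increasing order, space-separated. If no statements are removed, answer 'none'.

Backward liveness scan:
Stmt 1 'd = 5': DEAD (d not in live set [])
Stmt 2 'x = d - d': DEAD (x not in live set [])
Stmt 3 't = 7': DEAD (t not in live set [])
Stmt 4 'z = t': DEAD (z not in live set [])
Stmt 5 'a = 8': KEEP (a is live); live-in = []
Stmt 6 'u = d + 1': DEAD (u not in live set ['a'])
Stmt 7 'return a': KEEP (return); live-in = ['a']
Removed statement numbers: [1, 2, 3, 4, 6]
Surviving IR:
  a = 8
  return a

Answer: 1 2 3 4 6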